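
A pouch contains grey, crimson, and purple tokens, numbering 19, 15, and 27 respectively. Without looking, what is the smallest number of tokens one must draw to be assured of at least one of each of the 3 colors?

The hardest color to obtain is crimson: we could draw every other token first — 61 − 15 = 46 tokens — without a single crimson one.
The next draw must be crimson, so 46 + 1 = 47.

47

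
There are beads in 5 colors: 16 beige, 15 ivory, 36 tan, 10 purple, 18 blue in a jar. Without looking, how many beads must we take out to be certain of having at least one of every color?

The hardest color to obtain is purple: we could draw every other bead first — 95 − 10 = 85 beads — without a single purple one.
The next draw must be purple, so 85 + 1 = 86.

86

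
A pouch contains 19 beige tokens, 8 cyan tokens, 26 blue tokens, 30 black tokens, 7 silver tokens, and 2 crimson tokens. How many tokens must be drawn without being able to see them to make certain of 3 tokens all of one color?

13

The worst case takes 2 tokens of each color without reaching 3 of any: 6 × 2 = 12.
The next token must bring some color to 3, so 12 + 1 = 13.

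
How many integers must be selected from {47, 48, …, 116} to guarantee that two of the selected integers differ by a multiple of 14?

15

Group the integers by remainder mod 14; there are 14 residue classes, each nonempty in this range.
Choosing one from each class (14 integers) avoids any shared remainder.
One more choice must repeat a class, so two differ by a multiple of 14. Hence 14 + 1 = 15.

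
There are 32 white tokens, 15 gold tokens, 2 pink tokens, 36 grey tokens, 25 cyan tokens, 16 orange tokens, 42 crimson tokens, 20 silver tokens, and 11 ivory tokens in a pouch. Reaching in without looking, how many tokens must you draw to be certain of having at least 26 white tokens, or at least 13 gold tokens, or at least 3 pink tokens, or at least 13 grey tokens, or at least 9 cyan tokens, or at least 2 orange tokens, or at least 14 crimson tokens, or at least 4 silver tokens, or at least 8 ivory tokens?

84

Each of the 9 colors has its own threshold; avoid all of them simultaneously.
The worst case stops just short of every target: 25 white, 12 gold, 2 pink, 12 grey, 8 cyan, 1 orange, 13 crimson, 3 silver, 7 ivory — 25 + 12 + 2 + 12 + 8 + 1 + 13 + 3 + 7 = 83 tokens.
One more token must push some color to its target, so 83 + 1 = 84.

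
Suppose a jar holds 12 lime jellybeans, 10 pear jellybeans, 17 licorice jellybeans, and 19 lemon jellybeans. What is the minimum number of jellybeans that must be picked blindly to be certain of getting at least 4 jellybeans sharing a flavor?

The worst case takes 3 jellybeans of each flavor without reaching 4 of any: 4 × 3 = 12.
The next jellybean must bring some flavor to 4, so 12 + 1 = 13.

13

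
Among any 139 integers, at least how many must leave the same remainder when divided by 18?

8

The 139 integers fall into 18 residue classes modulo 18.
If each of the 18 residue classes modulo 18 held at most 7, the total would be at most 18 × 7 = 126 < 139, a contradiction.
So at least one holds ⌈139/18⌉ = 8.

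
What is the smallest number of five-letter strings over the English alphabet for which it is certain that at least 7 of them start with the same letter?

There are 26 possible first letters acting as pigeonholes.
With 26 × 6 = 156 five-letter strings over the English alphabet we could place exactly 6 in each, with no class reaching 7.
One more forces some class to hold 7, so 156 + 1 = 157.

157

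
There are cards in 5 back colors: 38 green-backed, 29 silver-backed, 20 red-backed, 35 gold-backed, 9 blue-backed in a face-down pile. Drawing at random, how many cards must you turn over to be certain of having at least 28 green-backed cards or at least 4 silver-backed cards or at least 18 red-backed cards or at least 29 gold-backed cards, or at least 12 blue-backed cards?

The worst case stops just short of every target: 27 green-backed, 3 silver-backed, 17 red-backed, 28 gold-backed, all 9 blue-backed — 27 + 3 + 17 + 28 + 9 = 84 cards.
One more card must push some back color to its target, so 84 + 1 = 85.

85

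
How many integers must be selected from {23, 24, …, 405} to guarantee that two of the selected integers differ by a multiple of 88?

Use the pigeonhole principle on residue classes: group the integers by remainder mod 88; there are 88 residue classes, each nonempty in this range.
Choosing one from each class (88 integers) avoids any shared remainder.
One more choice must repeat a class, so two differ by a multiple of 88. Hence 88 + 1 = 89.

89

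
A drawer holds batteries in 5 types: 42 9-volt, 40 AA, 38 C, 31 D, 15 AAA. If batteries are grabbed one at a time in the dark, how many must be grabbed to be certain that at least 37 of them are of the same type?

155

In the worst case we take at most 36 of each type, but all 31 D and all 15 AAA (fewer than 36), giving 36 + 36 + 36 + 31 + 15 = 154.
One more battery then forces some type to 37, so 154 + 1 = 155.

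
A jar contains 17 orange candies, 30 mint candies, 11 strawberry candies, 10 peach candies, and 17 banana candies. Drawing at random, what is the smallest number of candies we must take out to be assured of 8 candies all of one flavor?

The worst case takes 7 candies of each flavor without reaching 8 of any: 5 × 7 = 35.
The next candy must bring some flavor to 8, so 35 + 1 = 36.

36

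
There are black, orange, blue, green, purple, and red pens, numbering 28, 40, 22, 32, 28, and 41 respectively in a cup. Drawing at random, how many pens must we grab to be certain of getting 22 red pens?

172

To avoid red pens as long as possible, exhaust the other 5 ink colors first.
The worst case draws every non-red pen first: 28 + 40 + 22 + 32 + 28 = 150.
The next 22 draws are then forced to be red, giving 150 + 22 = 172.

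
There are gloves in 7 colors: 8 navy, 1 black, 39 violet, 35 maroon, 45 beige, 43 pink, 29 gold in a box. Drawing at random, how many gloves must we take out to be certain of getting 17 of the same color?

In the worst case we take at most 16 of each color, but all 8 navy and all 1 black (fewer than 16), giving 8 + 1 + 16 + 16 + 16 + 16 + 16 = 89.
One more glove then forces some color to 17, so 89 + 1 = 90.

90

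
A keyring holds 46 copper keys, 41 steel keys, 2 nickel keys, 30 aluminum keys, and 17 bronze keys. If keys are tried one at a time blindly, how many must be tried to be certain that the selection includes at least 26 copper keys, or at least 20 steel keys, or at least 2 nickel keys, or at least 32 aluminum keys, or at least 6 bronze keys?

81

Each of the 5 types has its own threshold; avoid all of them simultaneously.
The worst case stops just short of every target: 25 copper, 19 steel, 1 nickel, all 30 aluminum, 5 bronze — 25 + 19 + 1 + 30 + 5 = 80 keys.
One more key must push some type to its target, so 80 + 1 = 81.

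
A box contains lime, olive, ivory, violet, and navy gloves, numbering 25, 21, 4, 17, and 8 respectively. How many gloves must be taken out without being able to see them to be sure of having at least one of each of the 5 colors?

72

The hardest color to obtain is ivory: we could draw every other glove first — 75 − 4 = 71 gloves — without a single ivory one.
The next draw must be ivory, so 71 + 1 = 72.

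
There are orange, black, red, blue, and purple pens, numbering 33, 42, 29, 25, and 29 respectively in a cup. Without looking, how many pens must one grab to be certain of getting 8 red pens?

137

To avoid red pens as long as possible, exhaust the other 4 ink colors first.
The worst case draws every non-red pen first: 33 + 42 + 25 + 29 = 129.
The next 8 draws are then forced to be red, giving 129 + 8 = 137.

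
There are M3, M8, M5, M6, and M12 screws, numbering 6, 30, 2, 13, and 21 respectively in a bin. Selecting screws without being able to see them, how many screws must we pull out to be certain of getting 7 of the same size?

Treat the 5 sizes as pigeonholes.
In the worst case we take at most 6 of each size, but all 2 M5 (fewer than 6), giving 6 + 6 + 2 + 6 + 6 = 26.
One more screw then forces some size to 7, so 26 + 1 = 27.

27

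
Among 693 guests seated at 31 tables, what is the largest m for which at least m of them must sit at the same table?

23

The 693 guests fall into 31 tables.
If each of the 31 tables held at most 22, the total would be at most 31 × 22 = 682 < 693, a contradiction.
So at least one holds ⌈693/31⌉ = 23.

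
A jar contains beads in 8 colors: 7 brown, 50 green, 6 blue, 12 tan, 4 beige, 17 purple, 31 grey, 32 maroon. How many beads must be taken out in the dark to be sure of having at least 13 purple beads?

155

The worst case draws every non-purple bead first: 7 + 50 + 6 + 12 + 4 + 31 + 32 = 142.
The next 13 draws are then forced to be purple, giving 142 + 13 = 155.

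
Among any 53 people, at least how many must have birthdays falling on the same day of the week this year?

The 53 people fall into 7 days of the week.
If each of the 7 days of the week held at most 7, the total would be at most 7 × 7 = 49 < 53, a contradiction.
So at least one holds ⌈53/7⌉ = 8.

8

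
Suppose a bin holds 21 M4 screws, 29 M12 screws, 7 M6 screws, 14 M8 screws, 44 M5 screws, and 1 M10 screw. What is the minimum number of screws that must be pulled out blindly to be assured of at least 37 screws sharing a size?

Treat the 6 sizes as pigeonholes.
In the worst case we take at most 36 of each size, but all 21 M4, all 29 M12, all 7 M6, all 14 M8, and all 1 M10 (fewer than 36), giving 21 + 29 + 7 + 14 + 36 + 1 = 108.
One more screw then forces some size to 37, so 108 + 1 = 109.

109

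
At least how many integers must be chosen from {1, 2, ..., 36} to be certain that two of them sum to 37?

19

Partition {1, …, 36} into 18 pairs: {1,36}, {2,35}, …, {18,19}.
Choosing 18 integers — say the integers 1 through 18 — takes one from each pair and avoids the property.
Choosing 19 forces two into the same pair by pigeonhole, and those sum to 37. So 19.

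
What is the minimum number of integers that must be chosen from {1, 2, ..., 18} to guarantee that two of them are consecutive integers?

Partition {1, …, 18} into 9 pairs: {1,2}, {3,4}, …, {17,18}.
Choosing 9 integers — say the 9 even numbers 2, 4, …, 18 — takes one from each pair and avoids the property.
Choosing 10 forces two into the same pair by pigeonhole, and those are consecutive. So 10.

10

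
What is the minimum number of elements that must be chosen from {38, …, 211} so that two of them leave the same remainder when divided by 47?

Group the integers by remainder mod 47; there are 47 residue classes, each nonempty in this range.
Choosing one from each class (47 integers) avoids any shared remainder.
One more choice must repeat a class, so two differ by a multiple of 47. Hence 47 + 1 = 48.

48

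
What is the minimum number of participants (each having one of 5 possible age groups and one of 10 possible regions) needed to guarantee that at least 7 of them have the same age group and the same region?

There are 5 × 10 = 50 (age group, region) combinations acting as pigeonholes.
With 50 × 6 = 300 participants we could place exactly 6 in each, with no (age group, region) pair reaching 7.
One more forces some (age group, region) pair to hold 7, so 300 + 1 = 301.

301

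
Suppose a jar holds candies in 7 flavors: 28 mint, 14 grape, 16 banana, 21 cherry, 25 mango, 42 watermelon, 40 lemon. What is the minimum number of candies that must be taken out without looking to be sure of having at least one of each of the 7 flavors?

173

The hardest flavor to obtain is grape: we could draw every other candy first — 186 − 14 = 172 candies — without a single grape one.
The next draw must be grape, so 172 + 1 = 173.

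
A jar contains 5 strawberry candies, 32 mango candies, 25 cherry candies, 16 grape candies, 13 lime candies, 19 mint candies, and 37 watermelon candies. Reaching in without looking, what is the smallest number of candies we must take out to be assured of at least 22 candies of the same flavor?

In the worst case we take at most 21 of each flavor, but all 5 strawberry, all 16 grape, all 13 lime, and all 19 mint (fewer than 21), giving 5 + 21 + 21 + 16 + 13 + 19 + 21 = 116.
One more candy then forces some flavor to 22, so 116 + 1 = 117.

117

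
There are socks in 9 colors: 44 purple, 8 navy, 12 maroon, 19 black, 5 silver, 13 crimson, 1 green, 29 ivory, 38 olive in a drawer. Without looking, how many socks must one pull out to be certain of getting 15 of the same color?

96

In the worst case we take at most 14 of each color, but all 8 navy, all 12 maroon, all 5 silver, all 13 crimson, and all 1 green (fewer than 14), giving 14 + 8 + 12 + 14 + 5 + 13 + 1 + 14 + 14 = 95.
One more sock then forces some color to 15, so 95 + 1 = 96.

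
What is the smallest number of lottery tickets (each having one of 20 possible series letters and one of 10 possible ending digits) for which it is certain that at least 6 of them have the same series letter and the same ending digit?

There are 20 × 10 = 200 (series letter, ending digit) combinations acting as pigeonholes.
With 200 × 5 = 1000 lottery tickets we could place exactly 5 in each, with no (series letter, ending digit) pair reaching 6.
One more forces some (series letter, ending digit) pair to hold 6, so 1000 + 1 = 1001.

1001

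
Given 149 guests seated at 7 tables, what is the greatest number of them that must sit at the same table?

22

The 149 guests fall into 7 tables.
If each of the 7 tables held at most 21, the total would be at most 7 × 21 = 147 < 149, a contradiction.
So at least one holds ⌈149/7⌉ = 22.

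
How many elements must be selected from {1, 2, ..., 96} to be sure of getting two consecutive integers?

Partition {1, …, 96} into 48 pairs: {1,2}, {3,4}, …, {95,96}.
Choosing 48 integers — say the 48 even numbers 2, 4, …, 96 — takes one from each pair and avoids the property.
Choosing 49 forces two into the same pair by pigeonhole, and those are consecutive. So 49.

49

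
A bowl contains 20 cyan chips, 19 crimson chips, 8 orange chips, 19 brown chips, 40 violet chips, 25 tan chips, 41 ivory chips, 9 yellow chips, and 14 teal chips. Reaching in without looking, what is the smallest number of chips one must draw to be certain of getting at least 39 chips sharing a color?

In the worst case we take at most 38 of each color, but all 20 cyan, all 19 crimson, all 8 orange, all 19 brown, all 25 tan, all 9 yellow, and all 14 teal (fewer than 38), giving 20 + 19 + 8 + 19 + 38 + 25 + 38 + 9 + 14 = 190.
One more chip then forces some color to 39, so 190 + 1 = 191.

191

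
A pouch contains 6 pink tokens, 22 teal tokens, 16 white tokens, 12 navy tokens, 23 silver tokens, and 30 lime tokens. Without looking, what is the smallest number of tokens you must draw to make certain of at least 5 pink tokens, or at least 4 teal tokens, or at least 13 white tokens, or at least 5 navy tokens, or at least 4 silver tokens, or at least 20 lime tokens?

46

Each of the 6 colors has its own threshold; avoid all of them simultaneously.
The worst case stops just short of every target: 4 pink, 3 teal, 12 white, 4 navy, 3 silver, 19 lime — 4 + 3 + 12 + 4 + 3 + 19 = 45 tokens.
One more token must push some color to its target, so 45 + 1 = 46.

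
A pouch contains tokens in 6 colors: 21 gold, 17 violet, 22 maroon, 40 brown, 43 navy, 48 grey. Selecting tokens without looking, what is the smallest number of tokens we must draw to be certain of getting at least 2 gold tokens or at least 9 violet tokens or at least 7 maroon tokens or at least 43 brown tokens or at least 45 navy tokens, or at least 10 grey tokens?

The worst case stops just short of every target: 1 gold, 8 violet, 6 maroon, all 40 brown, all 43 navy, 9 grey — 1 + 8 + 6 + 40 + 43 + 9 = 107 tokens.
One more token must push some color to its target, so 107 + 1 = 108.

108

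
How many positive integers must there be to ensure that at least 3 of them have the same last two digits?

There are 100 possible two-digit endings acting as pigeonholes.
With 100 × 2 = 200 positive integers we could place exactly 2 in each, with no class reaching 3.
One more forces some class to hold 3, so 200 + 1 = 201.

201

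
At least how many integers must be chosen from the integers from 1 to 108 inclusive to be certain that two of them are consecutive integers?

Partition {1, …, 108} into 54 pairs: {1,2}, {3,4}, …, {107,108}.
Choosing 54 integers — say the 54 even numbers 2, 4, …, 108 — takes one from each pair and avoids the property.
Choosing 55 forces two into the same pair by pigeonhole, and those are consecutive. So 55.

55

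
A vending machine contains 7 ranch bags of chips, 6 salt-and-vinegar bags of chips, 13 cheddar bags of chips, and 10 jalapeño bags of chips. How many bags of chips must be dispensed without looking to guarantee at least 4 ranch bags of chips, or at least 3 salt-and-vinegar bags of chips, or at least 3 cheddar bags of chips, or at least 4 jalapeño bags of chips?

11

The worst case stops just short of every target: 3 ranch, 2 salt-and-vinegar, 2 cheddar, 3 jalapeño — 3 + 2 + 2 + 3 = 10 bags of chips.
One more bag of chips must push some flavor to its target, so 10 + 1 = 11.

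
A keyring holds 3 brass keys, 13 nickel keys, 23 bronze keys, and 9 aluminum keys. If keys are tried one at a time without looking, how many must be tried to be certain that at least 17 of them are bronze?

The worst case draws every non-bronze key first: 3 + 13 + 9 = 25.
The next 17 draws are then forced to be bronze, giving 25 + 17 = 42.

42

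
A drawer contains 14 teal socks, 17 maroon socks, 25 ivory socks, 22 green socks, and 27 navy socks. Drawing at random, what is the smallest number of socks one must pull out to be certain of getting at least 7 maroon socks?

To avoid maroon socks as long as possible, exhaust the other 4 colors first.
The worst case draws every non-maroon sock first: 14 + 25 + 22 + 27 = 88.
The next 7 draws are then forced to be maroon, giving 88 + 7 = 95.

95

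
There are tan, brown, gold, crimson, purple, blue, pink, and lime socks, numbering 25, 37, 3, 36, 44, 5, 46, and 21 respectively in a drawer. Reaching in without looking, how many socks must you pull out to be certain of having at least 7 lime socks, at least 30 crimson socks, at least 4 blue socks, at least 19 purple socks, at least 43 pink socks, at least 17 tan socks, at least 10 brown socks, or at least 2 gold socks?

125

The worst case stops just short of every target: 16 tan, 9 brown, 1 gold, 29 crimson, 18 purple, 3 blue, 42 pink, 6 lime — 16 + 9 + 1 + 29 + 18 + 3 + 42 + 6 = 124 socks.
One more sock must push some color to its target, so 124 + 1 = 125.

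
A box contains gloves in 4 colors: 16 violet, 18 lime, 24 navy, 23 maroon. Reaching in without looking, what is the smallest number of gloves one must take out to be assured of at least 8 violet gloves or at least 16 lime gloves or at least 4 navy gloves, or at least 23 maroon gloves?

The worst case stops just short of every target: 7 violet, 15 lime, 3 navy, 22 maroon — 7 + 15 + 3 + 22 = 47 gloves.
One more glove must push some color to its target, so 47 + 1 = 48.

48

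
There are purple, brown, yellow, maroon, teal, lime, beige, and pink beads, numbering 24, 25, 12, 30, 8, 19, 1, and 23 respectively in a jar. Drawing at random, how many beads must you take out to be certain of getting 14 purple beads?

The worst case draws every non-purple bead first: 25 + 12 + 30 + 8 + 19 + 1 + 23 = 118.
The next 14 draws are then forced to be purple, giving 118 + 14 = 132.

132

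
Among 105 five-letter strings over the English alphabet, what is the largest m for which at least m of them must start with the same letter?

5

There are 26 possible first letters, which serve as the pigeonholes.
If each of the 26 possible first letters held at most 4, the total would be at most 26 × 4 = 104 < 105, a contradiction.
So at least one holds ⌈105/26⌉ = 5.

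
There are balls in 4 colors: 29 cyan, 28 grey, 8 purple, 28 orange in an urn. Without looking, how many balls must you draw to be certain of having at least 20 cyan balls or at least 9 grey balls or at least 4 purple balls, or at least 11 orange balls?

The worst case stops just short of every target: 19 cyan, 8 grey, 3 purple, 10 orange — 19 + 8 + 3 + 10 = 40 balls.
One more ball must push some color to its target, so 40 + 1 = 41.

41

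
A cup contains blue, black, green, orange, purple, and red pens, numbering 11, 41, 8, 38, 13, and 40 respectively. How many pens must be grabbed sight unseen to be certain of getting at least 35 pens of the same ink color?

135

Treat the 6 ink colors as pigeonholes.
In the worst case we take at most 34 of each ink color, but all 11 blue, all 8 green, and all 13 purple (fewer than 34), giving 11 + 34 + 8 + 34 + 13 + 34 = 134.
One more pen then forces some ink color to 35, so 134 + 1 = 135.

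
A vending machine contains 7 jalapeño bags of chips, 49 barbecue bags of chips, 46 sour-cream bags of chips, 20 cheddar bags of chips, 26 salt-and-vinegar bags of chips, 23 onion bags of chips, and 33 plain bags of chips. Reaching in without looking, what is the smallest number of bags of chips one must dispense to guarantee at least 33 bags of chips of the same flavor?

Treat the 7 flavors as pigeonholes.
In the worst case we take at most 32 of each flavor, but all 7 jalapeño, all 20 cheddar, all 26 salt-and-vinegar, and all 23 onion (fewer than 32), giving 7 + 32 + 32 + 20 + 26 + 23 + 32 = 172.
One more bag of chips then forces some flavor to 33, so 172 + 1 = 173.

173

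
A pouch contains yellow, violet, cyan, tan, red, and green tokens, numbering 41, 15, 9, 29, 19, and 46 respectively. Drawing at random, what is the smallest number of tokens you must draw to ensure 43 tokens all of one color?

In the worst case we take at most 42 of each color, but all 41 yellow, all 15 violet, all 9 cyan, all 29 tan, and all 19 red (fewer than 42), giving 41 + 15 + 9 + 29 + 19 + 42 = 155.
One more token then forces some color to 43, so 155 + 1 = 156.

156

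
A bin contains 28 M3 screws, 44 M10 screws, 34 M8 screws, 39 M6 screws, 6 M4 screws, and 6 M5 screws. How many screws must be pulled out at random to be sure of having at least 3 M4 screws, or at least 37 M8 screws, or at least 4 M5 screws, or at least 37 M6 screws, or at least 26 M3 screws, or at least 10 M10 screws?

The worst case stops just short of every target: 25 M3, 9 M10, all 34 M8, 36 M6, 2 M4, 3 M5 — 25 + 9 + 34 + 36 + 2 + 3 = 109 screws.
One more screw must push some size to its target, so 109 + 1 = 110.

110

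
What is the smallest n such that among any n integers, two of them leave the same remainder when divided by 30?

There are 30 residue classes modulo 30 acting as pigeonholes.
With 30 integers we could place one in each, avoiding any repeat.
One more forces some class to hold 2, so 30 + 1 = 31.

31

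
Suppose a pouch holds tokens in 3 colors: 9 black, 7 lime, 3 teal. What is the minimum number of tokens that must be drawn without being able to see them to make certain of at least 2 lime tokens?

14

To avoid lime tokens as long as possible, exhaust the other 2 colors first.
The worst case draws every non-lime token first: 9 + 3 = 12.
The next 2 draws are then forced to be lime, giving 12 + 2 = 14.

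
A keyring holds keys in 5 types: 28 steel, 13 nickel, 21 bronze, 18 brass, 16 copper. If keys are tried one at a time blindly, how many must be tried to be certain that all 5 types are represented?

84

The hardest type to obtain is nickel: we could draw every other key first — 96 − 13 = 83 keys — without a single nickel one.
The next draw must be nickel, so 83 + 1 = 84.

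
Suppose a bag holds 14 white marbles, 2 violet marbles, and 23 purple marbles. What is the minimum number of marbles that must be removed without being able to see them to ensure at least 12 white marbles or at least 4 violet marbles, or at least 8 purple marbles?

21

The worst case stops just short of every target: 11 white, all 2 violet, 7 purple — 11 + 2 + 7 = 20 marbles.
One more marble must push some color to its target, so 20 + 1 = 21.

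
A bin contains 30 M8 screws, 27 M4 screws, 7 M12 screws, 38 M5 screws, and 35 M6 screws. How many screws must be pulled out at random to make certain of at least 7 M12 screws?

The worst case draws every non-M12 screw first: 30 + 27 + 38 + 35 = 130.
The next 7 draws are then forced to be M12, giving 130 + 7 = 137.

137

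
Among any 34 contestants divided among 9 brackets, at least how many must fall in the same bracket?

The 34 contestants fall into 9 brackets.
If each of the 9 brackets held at most 3, the total would be at most 9 × 3 = 27 < 34, a contradiction.
So at least one holds ⌈34/9⌉ = 4.

4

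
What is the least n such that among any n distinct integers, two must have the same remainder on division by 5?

Two integers differ by a multiple of 5 exactly when they share a remainder mod 5.
There are 5 residue classes mod 5, so 5 integers can all lie in distinct classes.
One more integer must repeat a residue, giving a difference divisible by 5. So n = 5 + 1 = 6.

6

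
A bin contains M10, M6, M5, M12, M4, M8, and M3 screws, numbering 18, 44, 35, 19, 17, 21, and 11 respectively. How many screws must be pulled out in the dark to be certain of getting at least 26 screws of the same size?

In the worst case we take at most 25 of each size, but all 18 M10, all 19 M12, all 17 M4, all 21 M8, and all 11 M3 (fewer than 25), giving 18 + 25 + 25 + 19 + 17 + 21 + 11 = 136.
One more screw then forces some size to 26, so 136 + 1 = 137.

137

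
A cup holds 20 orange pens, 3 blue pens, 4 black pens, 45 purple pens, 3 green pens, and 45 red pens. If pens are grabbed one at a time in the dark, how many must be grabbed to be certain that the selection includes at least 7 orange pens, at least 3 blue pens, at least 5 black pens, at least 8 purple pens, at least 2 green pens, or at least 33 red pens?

The worst case stops just short of every target: 6 orange, 2 blue, 4 black, 7 purple, 1 green, 32 red — 6 + 2 + 4 + 7 + 1 + 32 = 52 pens.
One more pen must push some ink color to its target, so 52 + 1 = 53.

53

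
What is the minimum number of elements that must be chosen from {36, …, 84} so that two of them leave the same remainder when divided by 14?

Group the integers by remainder mod 14; there are 14 residue classes, each nonempty in this range.
Choosing one from each class (14 integers) avoids any shared remainder.
One more choice must repeat a class, so two differ by a multiple of 14. Hence 14 + 1 = 15.

15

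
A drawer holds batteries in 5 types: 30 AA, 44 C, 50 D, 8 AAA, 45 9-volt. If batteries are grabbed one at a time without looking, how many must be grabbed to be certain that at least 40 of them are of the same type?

In the worst case we take at most 39 of each type, but all 30 AA and all 8 AAA (fewer than 39), giving 30 + 39 + 39 + 8 + 39 = 155.
One more battery then forces some type to 40, so 155 + 1 = 156.

156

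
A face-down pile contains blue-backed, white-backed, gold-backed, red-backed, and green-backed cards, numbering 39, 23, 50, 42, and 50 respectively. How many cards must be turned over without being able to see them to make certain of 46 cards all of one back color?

In the worst case we take at most 45 of each back color, but all 39 blue-backed, all 23 white-backed, and all 42 red-backed (fewer than 45), giving 39 + 23 + 45 + 42 + 45 = 194.
One more card then forces some back color to 46, so 194 + 1 = 195.

195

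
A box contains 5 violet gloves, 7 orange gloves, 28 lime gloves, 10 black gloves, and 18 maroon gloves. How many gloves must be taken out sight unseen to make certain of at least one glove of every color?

The hardest color to obtain is violet: we could draw every other glove first — 68 − 5 = 63 gloves — without a single violet one.
The next draw must be violet, so 63 + 1 = 64.

64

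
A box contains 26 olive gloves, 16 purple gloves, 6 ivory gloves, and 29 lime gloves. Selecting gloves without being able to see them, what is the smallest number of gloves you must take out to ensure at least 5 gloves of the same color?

The worst case takes 4 gloves of each color without reaching 5 of any: 4 × 4 = 16.
The next glove must bring some color to 5, so 16 + 1 = 17.

17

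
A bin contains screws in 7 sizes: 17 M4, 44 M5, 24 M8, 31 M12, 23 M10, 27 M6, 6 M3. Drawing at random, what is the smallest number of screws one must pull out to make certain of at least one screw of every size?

167

The hardest size to obtain is M3: we could draw every other screw first — 172 − 6 = 166 screws — without a single M3 one.
The next draw must be M3, so 166 + 1 = 167.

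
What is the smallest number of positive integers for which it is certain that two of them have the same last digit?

There are 10 possible last digits acting as pigeonholes.
With 10 positive integers we could place one in each, avoiding any repeat.
One more forces some class to hold 2, so 10 + 1 = 11.

11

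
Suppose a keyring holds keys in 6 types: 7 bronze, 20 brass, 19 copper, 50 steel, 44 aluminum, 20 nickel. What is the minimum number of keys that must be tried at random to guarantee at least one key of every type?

The hardest type to obtain is bronze: we could draw every other key first — 160 − 7 = 153 keys — without a single bronze one.
The next draw must be bronze, so 153 + 1 = 154.

154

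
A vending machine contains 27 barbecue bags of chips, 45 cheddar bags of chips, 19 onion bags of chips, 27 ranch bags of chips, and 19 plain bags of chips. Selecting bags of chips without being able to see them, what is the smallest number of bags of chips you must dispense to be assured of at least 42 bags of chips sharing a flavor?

In the worst case we take at most 41 of each flavor, but all 27 barbecue, all 19 onion, all 27 ranch, and all 19 plain (fewer than 41), giving 27 + 41 + 19 + 27 + 19 = 133.
One more bag of chips then forces some flavor to 42, so 133 + 1 = 134.

134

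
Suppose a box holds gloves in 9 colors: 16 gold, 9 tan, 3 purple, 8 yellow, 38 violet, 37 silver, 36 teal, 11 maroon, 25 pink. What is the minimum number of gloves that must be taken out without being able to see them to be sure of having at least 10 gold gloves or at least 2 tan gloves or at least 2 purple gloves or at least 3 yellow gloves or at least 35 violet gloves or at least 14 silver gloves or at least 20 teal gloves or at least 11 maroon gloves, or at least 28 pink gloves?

115

The worst case stops just short of every target: 9 gold, 1 tan, 1 purple, 2 yellow, 34 violet, 13 silver, 19 teal, 10 maroon, all 25 pink — 9 + 1 + 1 + 2 + 34 + 13 + 19 + 10 + 25 = 114 gloves.
One more glove must push some color to its target, so 114 + 1 = 115.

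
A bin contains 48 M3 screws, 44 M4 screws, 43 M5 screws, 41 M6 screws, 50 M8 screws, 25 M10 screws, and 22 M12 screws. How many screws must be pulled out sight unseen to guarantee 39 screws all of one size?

In the worst case we take at most 38 of each size, but all 25 M10 and all 22 M12 (fewer than 38), giving 38 + 38 + 38 + 38 + 38 + 25 + 22 = 237.
One more screw then forces some size to 39, so 237 + 1 = 238.

238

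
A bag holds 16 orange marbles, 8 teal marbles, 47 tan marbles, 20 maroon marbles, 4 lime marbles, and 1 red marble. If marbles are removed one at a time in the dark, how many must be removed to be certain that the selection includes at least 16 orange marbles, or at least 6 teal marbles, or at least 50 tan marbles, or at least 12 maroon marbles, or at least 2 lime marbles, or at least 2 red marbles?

81

Each of the 6 colors has its own threshold; avoid all of them simultaneously.
The worst case stops just short of every target: 15 orange, 5 teal, all 47 tan, 11 maroon, 1 lime, 1 red — 15 + 5 + 47 + 11 + 1 + 1 = 80 marbles.
One more marble must push some color to its target, so 80 + 1 = 81.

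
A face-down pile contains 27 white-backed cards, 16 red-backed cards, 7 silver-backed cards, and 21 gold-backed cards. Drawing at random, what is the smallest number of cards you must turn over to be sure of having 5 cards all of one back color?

The worst case takes 4 cards of each back color without reaching 5 of any: 4 × 4 = 16.
The next card must bring some back color to 5, so 16 + 1 = 17.

17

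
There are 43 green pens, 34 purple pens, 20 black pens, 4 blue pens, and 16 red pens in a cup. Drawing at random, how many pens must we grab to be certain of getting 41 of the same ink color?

115

Treat the 5 ink colors as pigeonholes.
In the worst case we take at most 40 of each ink color, but all 34 purple, all 20 black, all 4 blue, and all 16 red (fewer than 40), giving 40 + 34 + 20 + 4 + 16 = 114.
One more pen then forces some ink color to 41, so 114 + 1 = 115.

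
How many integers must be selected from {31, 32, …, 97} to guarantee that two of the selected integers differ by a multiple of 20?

21

Use the pigeonhole principle on residue classes: group the integers by remainder mod 20; there are 20 residue classes, each nonempty in this range.
Choosing one from each class (20 integers) avoids any shared remainder.
One more choice must repeat a class, so two differ by a multiple of 20. Hence 20 + 1 = 21.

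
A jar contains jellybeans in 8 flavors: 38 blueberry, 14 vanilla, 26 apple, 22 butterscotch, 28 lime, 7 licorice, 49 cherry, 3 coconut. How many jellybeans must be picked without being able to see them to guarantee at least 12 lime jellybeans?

To avoid lime jellybeans as long as possible, exhaust the other 7 flavors first.
The worst case draws every non-lime jellybean first: 38 + 14 + 26 + 22 + 7 + 49 + 3 = 159.
The next 12 draws are then forced to be lime, giving 159 + 12 = 171.

171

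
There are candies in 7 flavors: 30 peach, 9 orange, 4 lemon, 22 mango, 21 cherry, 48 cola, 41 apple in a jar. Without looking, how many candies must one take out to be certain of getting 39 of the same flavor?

In the worst case we take at most 38 of each flavor, but all 30 peach, all 9 orange, all 4 lemon, all 22 mango, and all 21 cherry (fewer than 38), giving 30 + 9 + 4 + 22 + 21 + 38 + 38 = 162.
One more candy then forces some flavor to 39, so 162 + 1 = 163.

163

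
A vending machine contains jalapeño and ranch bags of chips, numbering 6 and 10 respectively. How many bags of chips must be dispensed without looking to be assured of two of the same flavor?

Treat the 2 flavors as pigeonholes.
The worst case takes 1 bag of chips of each flavor without reaching 2 of any: 2 × 1 = 2.
The next bag of chips must bring some flavor to 2, so 2 + 1 = 3.

3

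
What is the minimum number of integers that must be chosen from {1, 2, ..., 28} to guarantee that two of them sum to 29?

Partition {1, …, 28} into 14 pairs: {1,28}, {2,27}, …, {14,15}.
Choosing 14 integers — say the integers 1 through 14 — takes one from each pair and avoids the property.
Choosing 15 forces two into the same pair by pigeonhole, and those sum to 29. So 15.

15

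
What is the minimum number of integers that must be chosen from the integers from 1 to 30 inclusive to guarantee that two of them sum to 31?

16

Partition {1, …, 30} into 15 pairs: {1,30}, {2,29}, …, {15,16}.
Choosing 15 integers — say the integers 1 through 15 — takes one from each pair and avoids the property.
Choosing 16 forces two into the same pair by pigeonhole, and those sum to 31. So 16.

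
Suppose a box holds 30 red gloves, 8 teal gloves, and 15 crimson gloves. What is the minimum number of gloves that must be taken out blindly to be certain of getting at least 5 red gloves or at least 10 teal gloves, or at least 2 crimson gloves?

14

The worst case stops just short of every target: 4 red, all 8 teal, 1 crimson — 4 + 8 + 1 = 13 gloves.
One more glove must push some color to its target, so 13 + 1 = 14.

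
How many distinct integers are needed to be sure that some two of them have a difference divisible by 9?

10

Two integers differ by a multiple of 9 exactly when they share a remainder mod 9.
There are 9 residue classes mod 9, so 9 integers can all lie in distinct classes.
One more integer must repeat a residue, giving a difference divisible by 9. So n = 9 + 1 = 10.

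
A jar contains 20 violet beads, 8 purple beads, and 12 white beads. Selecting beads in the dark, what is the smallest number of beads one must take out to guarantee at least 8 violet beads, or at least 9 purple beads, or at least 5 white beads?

20

The worst case stops just short of every target: 7 violet, 8 purple, 4 white — 7 + 8 + 4 = 19 beads.
One more bead must push some color to its target, so 19 + 1 = 20.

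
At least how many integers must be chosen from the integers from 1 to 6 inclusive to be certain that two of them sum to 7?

Partition {1, …, 6} into 3 pairs: {1,6}, {2,5}, …, {3,4}.
Choosing 3 integers — say the integers 1 through 3 — takes one from each pair and avoids the property.
Choosing 4 forces two into the same pair by pigeonhole, and those sum to 7. So 4.

4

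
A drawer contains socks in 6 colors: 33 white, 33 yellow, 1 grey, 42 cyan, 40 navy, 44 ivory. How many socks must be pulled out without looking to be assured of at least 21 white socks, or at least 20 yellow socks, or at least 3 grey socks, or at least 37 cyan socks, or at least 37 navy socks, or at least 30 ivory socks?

142

The worst case stops just short of every target: 20 white, 19 yellow, all 1 grey, 36 cyan, 36 navy, 29 ivory — 20 + 19 + 1 + 36 + 36 + 29 = 141 socks.
One more sock must push some color to its target, so 141 + 1 = 142.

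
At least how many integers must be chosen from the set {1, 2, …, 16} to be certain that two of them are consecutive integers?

9

Partition {1, …, 16} into 8 pairs: {1,2}, {3,4}, …, {15,16}.
Choosing 8 integers — say the 8 even numbers 2, 4, …, 16 — takes one from each pair and avoids the property.
Choosing 9 forces two into the same pair by pigeonhole, and those are consecutive. So 9.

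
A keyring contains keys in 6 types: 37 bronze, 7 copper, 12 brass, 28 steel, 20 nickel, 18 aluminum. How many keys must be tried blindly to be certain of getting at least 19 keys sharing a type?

92

Treat the 6 types as pigeonholes.
In the worst case we take at most 18 of each type, but all 7 copper and all 12 brass (fewer than 18), giving 18 + 7 + 12 + 18 + 18 + 18 = 91.
One more key then forces some type to 19, so 91 + 1 = 92.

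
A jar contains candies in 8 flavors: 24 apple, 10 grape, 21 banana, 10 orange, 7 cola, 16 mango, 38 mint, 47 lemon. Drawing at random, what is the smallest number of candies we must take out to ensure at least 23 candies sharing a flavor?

131

Treat the 8 flavors as pigeonholes.
In the worst case we take at most 22 of each flavor, but all 10 grape, all 21 banana, all 10 orange, all 7 cola, and all 16 mango (fewer than 22), giving 22 + 10 + 21 + 10 + 7 + 16 + 22 + 22 = 130.
One more candy then forces some flavor to 23, so 130 + 1 = 131.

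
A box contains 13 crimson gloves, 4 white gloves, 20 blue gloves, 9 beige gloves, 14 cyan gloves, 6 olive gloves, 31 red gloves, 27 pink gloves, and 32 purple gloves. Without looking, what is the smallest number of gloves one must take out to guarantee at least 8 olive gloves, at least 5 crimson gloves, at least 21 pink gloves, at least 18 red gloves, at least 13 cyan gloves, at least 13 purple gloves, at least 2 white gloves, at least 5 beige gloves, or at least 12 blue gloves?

Each of the 9 colors has its own threshold; avoid all of them simultaneously.
The worst case stops just short of every target: 4 crimson, 1 white, 11 blue, 4 beige, 12 cyan, all 6 olive, 17 red, 20 pink, 12 purple — 4 + 1 + 11 + 4 + 12 + 6 + 17 + 20 + 12 = 87 gloves.
One more glove must push some color to its target, so 87 + 1 = 88.

88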